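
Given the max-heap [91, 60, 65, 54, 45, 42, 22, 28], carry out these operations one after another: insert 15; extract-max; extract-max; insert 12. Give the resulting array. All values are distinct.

insert 15:
  append 15 at index 8 → [91, 60, 65, 54, 45, 42, 22, 28, 15] (no swap needed)
extract-max → returns 91:
  remove root 91; move last element 15 to root → [15, 60, 65, 54, 45, 42, 22, 28]
  15 vs larger child 65 at index 2, swap → [65, 60, 15, 54, 45, 42, 22, 28]
  15 vs larger child 42 at index 5, swap → [65, 60, 42, 54, 45, 15, 22, 28]
extract-max → returns 65:
  remove root 65; move last element 28 to root → [28, 60, 42, 54, 45, 15, 22]
  28 vs larger child 60 at index 1, swap → [60, 28, 42, 54, 45, 15, 22]
  28 vs larger child 54 at index 3, swap → [60, 54, 42, 28, 45, 15, 22]
insert 12:
  append 12 at index 7 → [60, 54, 42, 28, 45, 15, 22, 12] (no swap needed)

[60, 54, 42, 28, 45, 15, 22, 12]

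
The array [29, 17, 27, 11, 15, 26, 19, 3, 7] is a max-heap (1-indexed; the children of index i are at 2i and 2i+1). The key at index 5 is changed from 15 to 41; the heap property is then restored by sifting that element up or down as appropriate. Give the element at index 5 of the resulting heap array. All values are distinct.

17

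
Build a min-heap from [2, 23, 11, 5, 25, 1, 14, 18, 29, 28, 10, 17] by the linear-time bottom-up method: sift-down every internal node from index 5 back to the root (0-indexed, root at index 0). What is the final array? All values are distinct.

[1, 5, 2, 18, 10, 11, 14, 23, 29, 28, 25, 17]

sift down from index 5: already satisfies heap property
sift down from index 4:
  25 vs smaller child 10 at index 10, swap → [2, 23, 11, 5, 10, 1, 14, 18, 29, 28, 25, 17]
sift down from index 3: already satisfies heap property
sift down from index 2:
  11 vs smaller child 1 at index 5, swap → [2, 23, 1, 5, 10, 11, 14, 18, 29, 28, 25, 17]
sift down from index 1:
  23 vs smaller child 5 at index 3, swap → [2, 5, 1, 23, 10, 11, 14, 18, 29, 28, 25, 17]
  23 vs smaller child 18 at index 7, swap → [2, 5, 1, 18, 10, 11, 14, 23, 29, 28, 25, 17]
sift down from index 0:
  2 vs smaller child 1 at index 2, swap → [1, 5, 2, 18, 10, 11, 14, 23, 29, 28, 25, 17]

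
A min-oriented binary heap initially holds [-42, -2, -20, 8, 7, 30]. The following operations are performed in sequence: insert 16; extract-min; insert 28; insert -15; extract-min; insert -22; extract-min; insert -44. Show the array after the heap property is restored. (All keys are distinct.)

insert 16:
  append 16 at index 6 → [-42, -2, -20, 8, 7, 30, 16] (no swap needed)
extract-min → returns -42:
  remove root -42; move last element 16 to root → [16, -2, -20, 8, 7, 30]
  16 vs smaller child -20 at index 2, swap → [-20, -2, 16, 8, 7, 30]
insert 28:
  append 28 at index 6 → [-20, -2, 16, 8, 7, 30, 28] (no swap needed)
insert -15:
  append -15 at index 7 → [-20, -2, 16, 8, 7, 30, 28, -15]
  -15 < parent 8 at index 3, swap → [-20, -2, 16, -15, 7, 30, 28, 8]
  -15 < parent -2 at index 1, swap → [-20, -15, 16, -2, 7, 30, 28, 8]
extract-min → returns -20:
  remove root -20; move last element 8 to root → [8, -15, 16, -2, 7, 30, 28]
  8 vs smaller child -15 at index 1, swap → [-15, 8, 16, -2, 7, 30, 28]
  8 vs smaller child -2 at index 3, swap → [-15, -2, 16, 8, 7, 30, 28]
insert -22:
  append -22 at index 7 → [-15, -2, 16, 8, 7, 30, 28, -22]
  -22 < parent 8 at index 3, swap → [-15, -2, 16, -22, 7, 30, 28, 8]
  -22 < parent -2 at index 1, swap → [-15, -22, 16, -2, 7, 30, 28, 8]
  -22 < parent -15 at index 0, swap → [-22, -15, 16, -2, 7, 30, 28, 8]
extract-min → returns -22:
  remove root -22; move last element 8 to root → [8, -15, 16, -2, 7, 30, 28]
  8 vs smaller child -15 at index 1, swap → [-15, 8, 16, -2, 7, 30, 28]
  8 vs smaller child -2 at index 3, swap → [-15, -2, 16, 8, 7, 30, 28]
insert -44:
  append -44 at index 7 → [-15, -2, 16, 8, 7, 30, 28, -44]
  -44 < parent 8 at index 3, swap → [-15, -2, 16, -44, 7, 30, 28, 8]
  -44 < parent -2 at index 1, swap → [-15, -44, 16, -2, 7, 30, 28, 8]
  -44 < parent -15 at index 0, swap → [-44, -15, 16, -2, 7, 30, 28, 8]

[-44, -15, 16, -2, 7, 30, 28, 8]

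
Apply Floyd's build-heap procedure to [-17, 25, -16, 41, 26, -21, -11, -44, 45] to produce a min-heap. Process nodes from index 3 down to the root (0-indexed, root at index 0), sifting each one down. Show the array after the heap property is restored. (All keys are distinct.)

sift down from index 3:
  41 vs smaller child -44 at index 7, swap → [-17, 25, -16, -44, 26, -21, -11, 41, 45]
sift down from index 2:
  -16 vs smaller child -21 at index 5, swap → [-17, 25, -21, -44, 26, -16, -11, 41, 45]
sift down from index 1:
  25 vs smaller child -44 at index 3, swap → [-17, -44, -21, 25, 26, -16, -11, 41, 45]
sift down from index 0:
  -17 vs smaller child -44 at index 1, swap → [-44, -17, -21, 25, 26, -16, -11, 41, 45]

[-44, -17, -21, 25, 26, -16, -11, 41, 45]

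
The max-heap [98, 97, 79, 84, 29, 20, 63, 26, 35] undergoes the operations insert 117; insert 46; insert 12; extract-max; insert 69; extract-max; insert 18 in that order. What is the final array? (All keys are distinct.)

insert 117:
  append 117 at index 9 → [98, 97, 79, 84, 29, 20, 63, 26, 35, 117]
  117 > parent 29 at index 4, swap → [98, 97, 79, 84, 117, 20, 63, 26, 35, 29]
  117 > parent 97 at index 1, swap → [98, 117, 79, 84, 97, 20, 63, 26, 35, 29]
  117 > parent 98 at index 0, swap → [117, 98, 79, 84, 97, 20, 63, 26, 35, 29]
insert 46:
  append 46 at index 10 → [117, 98, 79, 84, 97, 20, 63, 26, 35, 29, 46] (no swap needed)
insert 12:
  append 12 at index 11 → [117, 98, 79, 84, 97, 20, 63, 26, 35, 29, 46, 12] (no swap needed)
extract-max → returns 117:
  remove root 117; move last element 12 to root → [12, 98, 79, 84, 97, 20, 63, 26, 35, 29, 46]
  12 vs larger child 98 at index 1, swap → [98, 12, 79, 84, 97, 20, 63, 26, 35, 29, 46]
  12 vs larger child 97 at index 4, swap → [98, 97, 79, 84, 12, 20, 63, 26, 35, 29, 46]
  12 vs larger child 46 at index 10, swap → [98, 97, 79, 84, 46, 20, 63, 26, 35, 29, 12]
insert 69:
  append 69 at index 11 → [98, 97, 79, 84, 46, 20, 63, 26, 35, 29, 12, 69]
  69 > parent 20 at index 5, swap → [98, 97, 79, 84, 46, 69, 63, 26, 35, 29, 12, 20]
extract-max → returns 98:
  remove root 98; move last element 20 to root → [20, 97, 79, 84, 46, 69, 63, 26, 35, 29, 12]
  20 vs larger child 97 at index 1, swap → [97, 20, 79, 84, 46, 69, 63, 26, 35, 29, 12]
  20 vs larger child 84 at index 3, swap → [97, 84, 79, 20, 46, 69, 63, 26, 35, 29, 12]
  20 vs larger child 35 at index 8, swap → [97, 84, 79, 35, 46, 69, 63, 26, 20, 29, 12]
insert 18:
  append 18 at index 11 → [97, 84, 79, 35, 46, 69, 63, 26, 20, 29, 12, 18] (no swap needed)

[97, 84, 79, 35, 46, 69, 63, 26, 20, 29, 12, 18]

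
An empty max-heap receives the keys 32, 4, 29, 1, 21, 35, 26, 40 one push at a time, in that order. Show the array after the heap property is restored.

Insert 32:
  append 32 at index 0 → [32] (no swap needed)
Insert 4:
  append 4 at index 1 → [32, 4] (no swap needed)
Insert 29:
  append 29 at index 2 → [32, 4, 29] (no swap needed)
Insert 1:
  append 1 at index 3 → [32, 4, 29, 1] (no swap needed)
Insert 21:
  append 21 at index 4 → [32, 4, 29, 1, 21]
  21 > parent 4 at index 1, swap → [32, 21, 29, 1, 4]
Insert 35:
  append 35 at index 5 → [32, 21, 29, 1, 4, 35]
  35 > parent 29 at index 2, swap → [32, 21, 35, 1, 4, 29]
  35 > parent 32 at index 0, swap → [35, 21, 32, 1, 4, 29]
Insert 26:
  append 26 at index 6 → [35, 21, 32, 1, 4, 29, 26] (no swap needed)
Insert 40:
  append 40 at index 7 → [35, 21, 32, 1, 4, 29, 26, 40]
  40 > parent 1 at index 3, swap → [35, 21, 32, 40, 4, 29, 26, 1]
  40 > parent 21 at index 1, swap → [35, 40, 32, 21, 4, 29, 26, 1]
  40 > parent 35 at index 0, swap → [40, 35, 32, 21, 4, 29, 26, 1]

[40, 35, 32, 21, 4, 29, 26, 1]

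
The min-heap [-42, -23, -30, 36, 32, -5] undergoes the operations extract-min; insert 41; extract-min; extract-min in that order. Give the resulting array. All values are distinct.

extract-min → returns -42:
  remove root -42; move last element -5 to root → [-5, -23, -30, 36, 32]
  -5 vs smaller child -30 at index 2, swap → [-30, -23, -5, 36, 32]
insert 41:
  append 41 at index 5 → [-30, -23, -5, 36, 32, 41] (no swap needed)
extract-min → returns -30:
  remove root -30; move last element 41 to root → [41, -23, -5, 36, 32]
  41 vs smaller child -23 at index 1, swap → [-23, 41, -5, 36, 32]
  41 vs smaller child 32 at index 4, swap → [-23, 32, -5, 36, 41]
extract-min → returns -23:
  remove root -23; move last element 41 to root → [41, 32, -5, 36]
  41 vs smaller child -5 at index 2, swap → [-5, 32, 41, 36]

[-5, 32, 41, 36]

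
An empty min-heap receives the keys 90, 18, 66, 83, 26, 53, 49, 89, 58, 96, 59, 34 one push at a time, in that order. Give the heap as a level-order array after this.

Insert 90:
  append 90 at index 0 → [90] (no swap needed)
Insert 18:
  append 18 at index 1 → [90, 18]
  18 < parent 90 at index 0, swap → [18, 90]
Insert 66:
  append 66 at index 2 → [18, 90, 66] (no swap needed)
Insert 83:
  append 83 at index 3 → [18, 90, 66, 83]
  83 < parent 90 at index 1, swap → [18, 83, 66, 90]
Insert 26:
  append 26 at index 4 → [18, 83, 66, 90, 26]
  26 < parent 83 at index 1, swap → [18, 26, 66, 90, 83]
Insert 53:
  append 53 at index 5 → [18, 26, 66, 90, 83, 53]
  53 < parent 66 at index 2, swap → [18, 26, 53, 90, 83, 66]
Insert 49:
  append 49 at index 6 → [18, 26, 53, 90, 83, 66, 49]
  49 < parent 53 at index 2, swap → [18, 26, 49, 90, 83, 66, 53]
Insert 89:
  append 89 at index 7 → [18, 26, 49, 90, 83, 66, 53, 89]
  89 < parent 90 at index 3, swap → [18, 26, 49, 89, 83, 66, 53, 90]
Insert 58:
  append 58 at index 8 → [18, 26, 49, 89, 83, 66, 53, 90, 58]
  58 < parent 89 at index 3, swap → [18, 26, 49, 58, 83, 66, 53, 90, 89]
Insert 96:
  append 96 at index 9 → [18, 26, 49, 58, 83, 66, 53, 90, 89, 96] (no swap needed)
Insert 59:
  append 59 at index 10 → [18, 26, 49, 58, 83, 66, 53, 90, 89, 96, 59]
  59 < parent 83 at index 4, swap → [18, 26, 49, 58, 59, 66, 53, 90, 89, 96, 83]
Insert 34:
  append 34 at index 11 → [18, 26, 49, 58, 59, 66, 53, 90, 89, 96, 83, 34]
  34 < parent 66 at index 5, swap → [18, 26, 49, 58, 59, 34, 53, 90, 89, 96, 83, 66]
  34 < parent 49 at index 2, swap → [18, 26, 34, 58, 59, 49, 53, 90, 89, 96, 83, 66]

[18, 26, 34, 58, 59, 49, 53, 90, 89, 96, 83, 66]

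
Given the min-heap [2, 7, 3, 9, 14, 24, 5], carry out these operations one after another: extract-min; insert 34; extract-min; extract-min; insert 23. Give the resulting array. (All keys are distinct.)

[7, 9, 23, 34, 14, 24]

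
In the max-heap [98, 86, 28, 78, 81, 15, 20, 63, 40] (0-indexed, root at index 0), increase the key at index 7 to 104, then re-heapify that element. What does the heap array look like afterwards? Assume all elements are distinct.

set index 7 from 63 to 104 → [98, 86, 28, 78, 81, 15, 20, 104, 40]
104 > parent 78 at index 3, swap → [98, 86, 28, 104, 81, 15, 20, 78, 40]
104 > parent 86 at index 1, swap → [98, 104, 28, 86, 81, 15, 20, 78, 40]
104 > parent 98 at index 0, swap → [104, 98, 28, 86, 81, 15, 20, 78, 40]

[104, 98, 28, 86, 81, 15, 20, 78, 40]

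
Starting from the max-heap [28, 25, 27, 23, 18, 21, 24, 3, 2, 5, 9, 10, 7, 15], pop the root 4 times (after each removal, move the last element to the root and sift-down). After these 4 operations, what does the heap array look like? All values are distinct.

extract-max #1 returns 28:
  remove root 28; move last element 15 to root → [15, 25, 27, 23, 18, 21, 24, 3, 2, 5, 9, 10, 7]
  15 vs larger child 27 at index 2, swap → [27, 25, 15, 23, 18, 21, 24, 3, 2, 5, 9, 10, 7]
  15 vs larger child 24 at index 6, swap → [27, 25, 24, 23, 18, 21, 15, 3, 2, 5, 9, 10, 7]
extract-max #2 returns 27:
  remove root 27; move last element 7 to root → [7, 25, 24, 23, 18, 21, 15, 3, 2, 5, 9, 10]
  7 vs larger child 25 at index 1, swap → [25, 7, 24, 23, 18, 21, 15, 3, 2, 5, 9, 10]
  7 vs larger child 23 at index 3, swap → [25, 23, 24, 7, 18, 21, 15, 3, 2, 5, 9, 10]
extract-max #3 returns 25:
  remove root 25; move last element 10 to root → [10, 23, 24, 7, 18, 21, 15, 3, 2, 5, 9]
  10 vs larger child 24 at index 2, swap → [24, 23, 10, 7, 18, 21, 15, 3, 2, 5, 9]
  10 vs larger child 21 at index 5, swap → [24, 23, 21, 7, 18, 10, 15, 3, 2, 5, 9]
extract-max #4 returns 24:
  remove root 24; move last element 9 to root → [9, 23, 21, 7, 18, 10, 15, 3, 2, 5]
  9 vs larger child 23 at index 1, swap → [23, 9, 21, 7, 18, 10, 15, 3, 2, 5]
  9 vs larger child 18 at index 4, swap → [23, 18, 21, 7, 9, 10, 15, 3, 2, 5]

[23, 18, 21, 7, 9, 10, 15, 3, 2, 5]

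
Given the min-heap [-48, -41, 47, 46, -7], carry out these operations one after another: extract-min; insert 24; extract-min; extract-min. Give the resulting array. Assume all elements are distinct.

[24, 46, 47]

extract-min → returns -48:
  remove root -48; move last element -7 to root → [-7, -41, 47, 46]
  -7 vs smaller child -41 at index 1, swap → [-41, -7, 47, 46]
insert 24:
  append 24 at index 4 → [-41, -7, 47, 46, 24] (no swap needed)
extract-min → returns -41:
  remove root -41; move last element 24 to root → [24, -7, 47, 46]
  24 vs smaller child -7 at index 1, swap → [-7, 24, 47, 46]
extract-min → returns -7:
  remove root -7; move last element 46 to root → [46, 24, 47]
  46 vs smaller child 24 at index 1, swap → [24, 46, 47]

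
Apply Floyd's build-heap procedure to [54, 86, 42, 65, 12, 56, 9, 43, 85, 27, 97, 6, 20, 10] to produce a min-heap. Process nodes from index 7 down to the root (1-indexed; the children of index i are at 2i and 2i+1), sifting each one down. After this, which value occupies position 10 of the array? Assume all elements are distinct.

86

sift down from index 7: already satisfies heap property
sift down from index 6:
  56 vs smaller child 6 at index 12, swap → [54, 86, 42, 65, 12, 6, 9, 43, 85, 27, 97, 56, 20, 10]
sift down from index 5: already satisfies heap property
sift down from index 4:
  65 vs smaller child 43 at index 8, swap → [54, 86, 42, 43, 12, 6, 9, 65, 85, 27, 97, 56, 20, 10]
sift down from index 3:
  42 vs smaller child 6 at index 6, swap → [54, 86, 6, 43, 12, 42, 9, 65, 85, 27, 97, 56, 20, 10]
  42 vs smaller child 20 at index 13, swap → [54, 86, 6, 43, 12, 20, 9, 65, 85, 27, 97, 56, 42, 10]
sift down from index 2:
  86 vs smaller child 12 at index 5, swap → [54, 12, 6, 43, 86, 20, 9, 65, 85, 27, 97, 56, 42, 10]
  86 vs smaller child 27 at index 10, swap → [54, 12, 6, 43, 27, 20, 9, 65, 85, 86, 97, 56, 42, 10]
sift down from index 1:
  54 vs smaller child 6 at index 3, swap → [6, 12, 54, 43, 27, 20, 9, 65, 85, 86, 97, 56, 42, 10]
  54 vs smaller child 9 at index 7, swap → [6, 12, 9, 43, 27, 20, 54, 65, 85, 86, 97, 56, 42, 10]
  54 vs only child 10 at index 14, swap → [6, 12, 9, 43, 27, 20, 10, 65, 85, 86, 97, 56, 42, 54]
resulting array: [6, 12, 9, 43, 27, 20, 10, 65, 85, 86, 97, 56, 42, 54]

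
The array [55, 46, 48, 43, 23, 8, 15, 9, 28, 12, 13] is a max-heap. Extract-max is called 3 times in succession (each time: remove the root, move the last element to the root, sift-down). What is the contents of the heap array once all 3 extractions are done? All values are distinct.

[43, 28, 15, 12, 23, 8, 13, 9]

extract-max #1 returns 55:
  remove root 55; move last element 13 to root → [13, 46, 48, 43, 23, 8, 15, 9, 28, 12]
  13 vs larger child 48 at index 2, swap → [48, 46, 13, 43, 23, 8, 15, 9, 28, 12]
  13 vs larger child 15 at index 6, swap → [48, 46, 15, 43, 23, 8, 13, 9, 28, 12]
extract-max #2 returns 48:
  remove root 48; move last element 12 to root → [12, 46, 15, 43, 23, 8, 13, 9, 28]
  12 vs larger child 46 at index 1, swap → [46, 12, 15, 43, 23, 8, 13, 9, 28]
  12 vs larger child 43 at index 3, swap → [46, 43, 15, 12, 23, 8, 13, 9, 28]
  12 vs larger child 28 at index 8, swap → [46, 43, 15, 28, 23, 8, 13, 9, 12]
extract-max #3 returns 46:
  remove root 46; move last element 12 to root → [12, 43, 15, 28, 23, 8, 13, 9]
  12 vs larger child 43 at index 1, swap → [43, 12, 15, 28, 23, 8, 13, 9]
  12 vs larger child 28 at index 3, swap → [43, 28, 15, 12, 23, 8, 13, 9]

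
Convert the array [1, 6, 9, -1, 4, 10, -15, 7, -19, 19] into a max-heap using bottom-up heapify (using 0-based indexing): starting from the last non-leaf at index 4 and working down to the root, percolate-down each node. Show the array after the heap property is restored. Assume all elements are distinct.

[19, 7, 10, 1, 6, 9, -15, -1, -19, 4]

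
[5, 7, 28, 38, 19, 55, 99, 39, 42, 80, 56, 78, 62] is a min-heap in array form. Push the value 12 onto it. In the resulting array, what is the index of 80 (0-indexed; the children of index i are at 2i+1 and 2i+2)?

9

append 12 at index 13 → [5, 7, 28, 38, 19, 55, 99, 39, 42, 80, 56, 78, 62, 12]
12 < parent 99 at index 6, swap → [5, 7, 28, 38, 19, 55, 12, 39, 42, 80, 56, 78, 62, 99]
12 < parent 28 at index 2, swap → [5, 7, 12, 38, 19, 55, 28, 39, 42, 80, 56, 78, 62, 99]
resulting array: [5, 7, 12, 38, 19, 55, 28, 39, 42, 80, 56, 78, 62, 99]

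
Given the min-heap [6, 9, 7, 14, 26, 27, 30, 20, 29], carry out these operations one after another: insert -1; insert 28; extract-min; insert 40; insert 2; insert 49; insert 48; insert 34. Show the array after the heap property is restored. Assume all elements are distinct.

[2, 9, 6, 14, 26, 7, 30, 20, 29, 28, 40, 27, 49, 48, 34]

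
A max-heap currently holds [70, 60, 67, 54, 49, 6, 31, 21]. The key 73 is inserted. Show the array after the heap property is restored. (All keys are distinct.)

[73, 70, 67, 60, 49, 6, 31, 21, 54]

append 73 at index 8 → [70, 60, 67, 54, 49, 6, 31, 21, 73]
73 > parent 54 at index 3, swap → [70, 60, 67, 73, 49, 6, 31, 21, 54]
73 > parent 60 at index 1, swap → [70, 73, 67, 60, 49, 6, 31, 21, 54]
73 > parent 70 at index 0, swap → [73, 70, 67, 60, 49, 6, 31, 21, 54]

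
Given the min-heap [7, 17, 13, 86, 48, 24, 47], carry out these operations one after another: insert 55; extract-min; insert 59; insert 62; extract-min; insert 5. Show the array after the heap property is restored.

[5, 17, 24, 48, 62, 86, 47, 59, 55]

insert 55:
  append 55 at index 7 → [7, 17, 13, 86, 48, 24, 47, 55]
  55 < parent 86 at index 3, swap → [7, 17, 13, 55, 48, 24, 47, 86]
extract-min → returns 7:
  remove root 7; move last element 86 to root → [86, 17, 13, 55, 48, 24, 47]
  86 vs smaller child 13 at index 2, swap → [13, 17, 86, 55, 48, 24, 47]
  86 vs smaller child 24 at index 5, swap → [13, 17, 24, 55, 48, 86, 47]
insert 59:
  append 59 at index 7 → [13, 17, 24, 55, 48, 86, 47, 59] (no swap needed)
insert 62:
  append 62 at index 8 → [13, 17, 24, 55, 48, 86, 47, 59, 62] (no swap needed)
extract-min → returns 13:
  remove root 13; move last element 62 to root → [62, 17, 24, 55, 48, 86, 47, 59]
  62 vs smaller child 17 at index 1, swap → [17, 62, 24, 55, 48, 86, 47, 59]
  62 vs smaller child 48 at index 4, swap → [17, 48, 24, 55, 62, 86, 47, 59]
insert 5:
  append 5 at index 8 → [17, 48, 24, 55, 62, 86, 47, 59, 5]
  5 < parent 55 at index 3, swap → [17, 48, 24, 5, 62, 86, 47, 59, 55]
  5 < parent 48 at index 1, swap → [17, 5, 24, 48, 62, 86, 47, 59, 55]
  5 < parent 17 at index 0, swap → [5, 17, 24, 48, 62, 86, 47, 59, 55]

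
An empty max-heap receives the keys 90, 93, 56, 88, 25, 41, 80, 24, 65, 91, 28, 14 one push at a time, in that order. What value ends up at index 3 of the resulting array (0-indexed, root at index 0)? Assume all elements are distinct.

88

Insert 90:
  append 90 at index 0 → [90] (no swap needed)
Insert 93:
  append 93 at index 1 → [90, 93]
  93 > parent 90 at index 0, swap → [93, 90]
Insert 56:
  append 56 at index 2 → [93, 90, 56] (no swap needed)
Insert 88:
  append 88 at index 3 → [93, 90, 56, 88] (no swap needed)
Insert 25:
  append 25 at index 4 → [93, 90, 56, 88, 25] (no swap needed)
Insert 41:
  append 41 at index 5 → [93, 90, 56, 88, 25, 41] (no swap needed)
Insert 80:
  append 80 at index 6 → [93, 90, 56, 88, 25, 41, 80]
  80 > parent 56 at index 2, swap → [93, 90, 80, 88, 25, 41, 56]
Insert 24:
  append 24 at index 7 → [93, 90, 80, 88, 25, 41, 56, 24] (no swap needed)
Insert 65:
  append 65 at index 8 → [93, 90, 80, 88, 25, 41, 56, 24, 65] (no swap needed)
Insert 91:
  append 91 at index 9 → [93, 90, 80, 88, 25, 41, 56, 24, 65, 91]
  91 > parent 25 at index 4, swap → [93, 90, 80, 88, 91, 41, 56, 24, 65, 25]
  91 > parent 90 at index 1, swap → [93, 91, 80, 88, 90, 41, 56, 24, 65, 25]
Insert 28:
  append 28 at index 10 → [93, 91, 80, 88, 90, 41, 56, 24, 65, 25, 28] (no swap needed)
Insert 14:
  append 14 at index 11 → [93, 91, 80, 88, 90, 41, 56, 24, 65, 25, 28, 14] (no swap needed)
resulting array: [93, 91, 80, 88, 90, 41, 56, 24, 65, 25, 28, 14]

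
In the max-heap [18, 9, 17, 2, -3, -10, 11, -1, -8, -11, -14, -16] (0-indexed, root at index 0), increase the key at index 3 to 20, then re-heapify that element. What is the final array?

set index 3 from 2 to 20 → [18, 9, 17, 20, -3, -10, 11, -1, -8, -11, -14, -16]
20 > parent 9 at index 1, swap → [18, 20, 17, 9, -3, -10, 11, -1, -8, -11, -14, -16]
20 > parent 18 at index 0, swap → [20, 18, 17, 9, -3, -10, 11, -1, -8, -11, -14, -16]

[20, 18, 17, 9, -3, -10, 11, -1, -8, -11, -14, -16]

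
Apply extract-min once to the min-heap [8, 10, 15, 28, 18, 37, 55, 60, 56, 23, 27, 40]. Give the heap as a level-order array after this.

[10, 18, 15, 28, 23, 37, 55, 60, 56, 40, 27]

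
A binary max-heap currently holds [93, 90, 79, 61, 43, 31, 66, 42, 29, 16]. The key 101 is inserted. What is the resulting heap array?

[101, 93, 79, 61, 90, 31, 66, 42, 29, 16, 43]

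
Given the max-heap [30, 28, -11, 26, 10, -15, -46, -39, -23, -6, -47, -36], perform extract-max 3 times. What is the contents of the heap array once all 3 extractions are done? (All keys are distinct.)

[10, -6, -11, -23, -47, -15, -46, -39, -36]

extract-max #1 returns 30:
  remove root 30; move last element -36 to root → [-36, 28, -11, 26, 10, -15, -46, -39, -23, -6, -47]
  -36 vs larger child 28 at index 1, swap → [28, -36, -11, 26, 10, -15, -46, -39, -23, -6, -47]
  -36 vs larger child 26 at index 3, swap → [28, 26, -11, -36, 10, -15, -46, -39, -23, -6, -47]
  -36 vs larger child -23 at index 8, swap → [28, 26, -11, -23, 10, -15, -46, -39, -36, -6, -47]
extract-max #2 returns 28:
  remove root 28; move last element -47 to root → [-47, 26, -11, -23, 10, -15, -46, -39, -36, -6]
  -47 vs larger child 26 at index 1, swap → [26, -47, -11, -23, 10, -15, -46, -39, -36, -6]
  -47 vs larger child 10 at index 4, swap → [26, 10, -11, -23, -47, -15, -46, -39, -36, -6]
  -47 vs only child -6 at index 9, swap → [26, 10, -11, -23, -6, -15, -46, -39, -36, -47]
extract-max #3 returns 26:
  remove root 26; move last element -47 to root → [-47, 10, -11, -23, -6, -15, -46, -39, -36]
  -47 vs larger child 10 at index 1, swap → [10, -47, -11, -23, -6, -15, -46, -39, -36]
  -47 vs larger child -6 at index 4, swap → [10, -6, -11, -23, -47, -15, -46, -39, -36]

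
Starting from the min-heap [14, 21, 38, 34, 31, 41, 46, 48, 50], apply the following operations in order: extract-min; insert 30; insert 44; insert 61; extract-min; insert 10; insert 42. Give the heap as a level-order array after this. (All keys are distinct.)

extract-min → returns 14:
  remove root 14; move last element 50 to root → [50, 21, 38, 34, 31, 41, 46, 48]
  50 vs smaller child 21 at index 1, swap → [21, 50, 38, 34, 31, 41, 46, 48]
  50 vs smaller child 31 at index 4, swap → [21, 31, 38, 34, 50, 41, 46, 48]
insert 30:
  append 30 at index 8 → [21, 31, 38, 34, 50, 41, 46, 48, 30]
  30 < parent 34 at index 3, swap → [21, 31, 38, 30, 50, 41, 46, 48, 34]
  30 < parent 31 at index 1, swap → [21, 30, 38, 31, 50, 41, 46, 48, 34]
insert 44:
  append 44 at index 9 → [21, 30, 38, 31, 50, 41, 46, 48, 34, 44]
  44 < parent 50 at index 4, swap → [21, 30, 38, 31, 44, 41, 46, 48, 34, 50]
insert 61:
  append 61 at index 10 → [21, 30, 38, 31, 44, 41, 46, 48, 34, 50, 61] (no swap needed)
extract-min → returns 21:
  remove root 21; move last element 61 to root → [61, 30, 38, 31, 44, 41, 46, 48, 34, 50]
  61 vs smaller child 30 at index 1, swap → [30, 61, 38, 31, 44, 41, 46, 48, 34, 50]
  61 vs smaller child 31 at index 3, swap → [30, 31, 38, 61, 44, 41, 46, 48, 34, 50]
  61 vs smaller child 34 at index 8, swap → [30, 31, 38, 34, 44, 41, 46, 48, 61, 50]
insert 10:
  append 10 at index 10 → [30, 31, 38, 34, 44, 41, 46, 48, 61, 50, 10]
  10 < parent 44 at index 4, swap → [30, 31, 38, 34, 10, 41, 46, 48, 61, 50, 44]
  10 < parent 31 at index 1, swap → [30, 10, 38, 34, 31, 41, 46, 48, 61, 50, 44]
  10 < parent 30 at index 0, swap → [10, 30, 38, 34, 31, 41, 46, 48, 61, 50, 44]
insert 42:
  append 42 at index 11 → [10, 30, 38, 34, 31, 41, 46, 48, 61, 50, 44, 42] (no swap needed)

[10, 30, 38, 34, 31, 41, 46, 48, 61, 50, 44, 42]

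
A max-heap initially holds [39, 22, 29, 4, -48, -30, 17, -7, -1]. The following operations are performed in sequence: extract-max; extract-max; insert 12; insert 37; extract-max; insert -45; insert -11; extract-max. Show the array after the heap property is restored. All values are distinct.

extract-max → returns 39:
  remove root 39; move last element -1 to root → [-1, 22, 29, 4, -48, -30, 17, -7]
  -1 vs larger child 29 at index 2, swap → [29, 22, -1, 4, -48, -30, 17, -7]
  -1 vs larger child 17 at index 6, swap → [29, 22, 17, 4, -48, -30, -1, -7]
extract-max → returns 29:
  remove root 29; move last element -7 to root → [-7, 22, 17, 4, -48, -30, -1]
  -7 vs larger child 22 at index 1, swap → [22, -7, 17, 4, -48, -30, -1]
  -7 vs larger child 4 at index 3, swap → [22, 4, 17, -7, -48, -30, -1]
insert 12:
  append 12 at index 7 → [22, 4, 17, -7, -48, -30, -1, 12]
  12 > parent -7 at index 3, swap → [22, 4, 17, 12, -48, -30, -1, -7]
  12 > parent 4 at index 1, swap → [22, 12, 17, 4, -48, -30, -1, -7]
insert 37:
  append 37 at index 8 → [22, 12, 17, 4, -48, -30, -1, -7, 37]
  37 > parent 4 at index 3, swap → [22, 12, 17, 37, -48, -30, -1, -7, 4]
  37 > parent 12 at index 1, swap → [22, 37, 17, 12, -48, -30, -1, -7, 4]
  37 > parent 22 at index 0, swap → [37, 22, 17, 12, -48, -30, -1, -7, 4]
extract-max → returns 37:
  remove root 37; move last element 4 to root → [4, 22, 17, 12, -48, -30, -1, -7]
  4 vs larger child 22 at index 1, swap → [22, 4, 17, 12, -48, -30, -1, -7]
  4 vs larger child 12 at index 3, swap → [22, 12, 17, 4, -48, -30, -1, -7]
insert -45:
  append -45 at index 8 → [22, 12, 17, 4, -48, -30, -1, -7, -45] (no swap needed)
insert -11:
  append -11 at index 9 → [22, 12, 17, 4, -48, -30, -1, -7, -45, -11]
  -11 > parent -48 at index 4, swap → [22, 12, 17, 4, -11, -30, -1, -7, -45, -48]
extract-max → returns 22:
  remove root 22; move last element -48 to root → [-48, 12, 17, 4, -11, -30, -1, -7, -45]
  -48 vs larger child 17 at index 2, swap → [17, 12, -48, 4, -11, -30, -1, -7, -45]
  -48 vs larger child -1 at index 6, swap → [17, 12, -1, 4, -11, -30, -48, -7, -45]

[17, 12, -1, 4, -11, -30, -48, -7, -45]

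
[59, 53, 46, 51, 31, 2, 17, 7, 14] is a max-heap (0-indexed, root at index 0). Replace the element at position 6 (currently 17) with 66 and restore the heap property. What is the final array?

[66, 53, 59, 51, 31, 2, 46, 7, 14]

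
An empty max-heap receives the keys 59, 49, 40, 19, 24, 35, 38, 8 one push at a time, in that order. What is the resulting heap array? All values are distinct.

Insert 59:
  append 59 at index 0 → [59] (no swap needed)
Insert 49:
  append 49 at index 1 → [59, 49] (no swap needed)
Insert 40:
  append 40 at index 2 → [59, 49, 40] (no swap needed)
Insert 19:
  append 19 at index 3 → [59, 49, 40, 19] (no swap needed)
Insert 24:
  append 24 at index 4 → [59, 49, 40, 19, 24] (no swap needed)
Insert 35:
  append 35 at index 5 → [59, 49, 40, 19, 24, 35] (no swap needed)
Insert 38:
  append 38 at index 6 → [59, 49, 40, 19, 24, 35, 38] (no swap needed)
Insert 8:
  append 8 at index 7 → [59, 49, 40, 19, 24, 35, 38, 8] (no swap needed)

[59, 49, 40, 19, 24, 35, 38, 8]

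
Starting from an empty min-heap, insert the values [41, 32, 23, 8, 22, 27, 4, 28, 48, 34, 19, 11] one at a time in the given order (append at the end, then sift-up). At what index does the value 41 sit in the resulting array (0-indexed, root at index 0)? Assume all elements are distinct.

7

Insert 41:
  append 41 at index 0 → [41] (no swap needed)
Insert 32:
  append 32 at index 1 → [41, 32]
  32 < parent 41 at index 0, swap → [32, 41]
Insert 23:
  append 23 at index 2 → [32, 41, 23]
  23 < parent 32 at index 0, swap → [23, 41, 32]
Insert 8:
  append 8 at index 3 → [23, 41, 32, 8]
  8 < parent 41 at index 1, swap → [23, 8, 32, 41]
  8 < parent 23 at index 0, swap → [8, 23, 32, 41]
Insert 22:
  append 22 at index 4 → [8, 23, 32, 41, 22]
  22 < parent 23 at index 1, swap → [8, 22, 32, 41, 23]
Insert 27:
  append 27 at index 5 → [8, 22, 32, 41, 23, 27]
  27 < parent 32 at index 2, swap → [8, 22, 27, 41, 23, 32]
Insert 4:
  append 4 at index 6 → [8, 22, 27, 41, 23, 32, 4]
  4 < parent 27 at index 2, swap → [8, 22, 4, 41, 23, 32, 27]
  4 < parent 8 at index 0, swap → [4, 22, 8, 41, 23, 32, 27]
Insert 28:
  append 28 at index 7 → [4, 22, 8, 41, 23, 32, 27, 28]
  28 < parent 41 at index 3, swap → [4, 22, 8, 28, 23, 32, 27, 41]
Insert 48:
  append 48 at index 8 → [4, 22, 8, 28, 23, 32, 27, 41, 48] (no swap needed)
Insert 34:
  append 34 at index 9 → [4, 22, 8, 28, 23, 32, 27, 41, 48, 34] (no swap needed)
Insert 19:
  append 19 at index 10 → [4, 22, 8, 28, 23, 32, 27, 41, 48, 34, 19]
  19 < parent 23 at index 4, swap → [4, 22, 8, 28, 19, 32, 27, 41, 48, 34, 23]
  19 < parent 22 at index 1, swap → [4, 19, 8, 28, 22, 32, 27, 41, 48, 34, 23]
Insert 11:
  append 11 at index 11 → [4, 19, 8, 28, 22, 32, 27, 41, 48, 34, 23, 11]
  11 < parent 32 at index 5, swap → [4, 19, 8, 28, 22, 11, 27, 41, 48, 34, 23, 32]
resulting array: [4, 19, 8, 28, 22, 11, 27, 41, 48, 34, 23, 32]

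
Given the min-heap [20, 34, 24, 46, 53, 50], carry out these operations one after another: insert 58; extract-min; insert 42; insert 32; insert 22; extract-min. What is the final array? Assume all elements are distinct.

[24, 32, 42, 34, 53, 58, 50, 46]

insert 58:
  append 58 at index 6 → [20, 34, 24, 46, 53, 50, 58] (no swap needed)
extract-min → returns 20:
  remove root 20; move last element 58 to root → [58, 34, 24, 46, 53, 50]
  58 vs smaller child 24 at index 2, swap → [24, 34, 58, 46, 53, 50]
  58 vs only child 50 at index 5, swap → [24, 34, 50, 46, 53, 58]
insert 42:
  append 42 at index 6 → [24, 34, 50, 46, 53, 58, 42]
  42 < parent 50 at index 2, swap → [24, 34, 42, 46, 53, 58, 50]
insert 32:
  append 32 at index 7 → [24, 34, 42, 46, 53, 58, 50, 32]
  32 < parent 46 at index 3, swap → [24, 34, 42, 32, 53, 58, 50, 46]
  32 < parent 34 at index 1, swap → [24, 32, 42, 34, 53, 58, 50, 46]
insert 22:
  append 22 at index 8 → [24, 32, 42, 34, 53, 58, 50, 46, 22]
  22 < parent 34 at index 3, swap → [24, 32, 42, 22, 53, 58, 50, 46, 34]
  22 < parent 32 at index 1, swap → [24, 22, 42, 32, 53, 58, 50, 46, 34]
  22 < parent 24 at index 0, swap → [22, 24, 42, 32, 53, 58, 50, 46, 34]
extract-min → returns 22:
  remove root 22; move last element 34 to root → [34, 24, 42, 32, 53, 58, 50, 46]
  34 vs smaller child 24 at index 1, swap → [24, 34, 42, 32, 53, 58, 50, 46]
  34 vs smaller child 32 at index 3, swap → [24, 32, 42, 34, 53, 58, 50, 46]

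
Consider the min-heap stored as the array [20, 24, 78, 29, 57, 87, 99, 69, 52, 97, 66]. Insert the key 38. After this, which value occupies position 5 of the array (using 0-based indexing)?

78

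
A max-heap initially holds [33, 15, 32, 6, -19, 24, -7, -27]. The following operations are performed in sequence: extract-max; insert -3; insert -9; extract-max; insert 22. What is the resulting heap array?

[24, 22, -7, 15, -19, -27, -9, -3, 6]

extract-max → returns 33:
  remove root 33; move last element -27 to root → [-27, 15, 32, 6, -19, 24, -7]
  -27 vs larger child 32 at index 2, swap → [32, 15, -27, 6, -19, 24, -7]
  -27 vs larger child 24 at index 5, swap → [32, 15, 24, 6, -19, -27, -7]
insert -3:
  append -3 at index 7 → [32, 15, 24, 6, -19, -27, -7, -3] (no swap needed)
insert -9:
  append -9 at index 8 → [32, 15, 24, 6, -19, -27, -7, -3, -9] (no swap needed)
extract-max → returns 32:
  remove root 32; move last element -9 to root → [-9, 15, 24, 6, -19, -27, -7, -3]
  -9 vs larger child 24 at index 2, swap → [24, 15, -9, 6, -19, -27, -7, -3]
  -9 vs larger child -7 at index 6, swap → [24, 15, -7, 6, -19, -27, -9, -3]
insert 22:
  append 22 at index 8 → [24, 15, -7, 6, -19, -27, -9, -3, 22]
  22 > parent 6 at index 3, swap → [24, 15, -7, 22, -19, -27, -9, -3, 6]
  22 > parent 15 at index 1, swap → [24, 22, -7, 15, -19, -27, -9, -3, 6]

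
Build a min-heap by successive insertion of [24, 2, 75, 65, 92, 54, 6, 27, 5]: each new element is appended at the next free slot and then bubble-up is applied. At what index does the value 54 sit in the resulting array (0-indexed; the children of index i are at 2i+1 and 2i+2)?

Insert 24:
  append 24 at index 0 → [24] (no swap needed)
Insert 2:
  append 2 at index 1 → [24, 2]
  2 < parent 24 at index 0, swap → [2, 24]
Insert 75:
  append 75 at index 2 → [2, 24, 75] (no swap needed)
Insert 65:
  append 65 at index 3 → [2, 24, 75, 65] (no swap needed)
Insert 92:
  append 92 at index 4 → [2, 24, 75, 65, 92] (no swap needed)
Insert 54:
  append 54 at index 5 → [2, 24, 75, 65, 92, 54]
  54 < parent 75 at index 2, swap → [2, 24, 54, 65, 92, 75]
Insert 6:
  append 6 at index 6 → [2, 24, 54, 65, 92, 75, 6]
  6 < parent 54 at index 2, swap → [2, 24, 6, 65, 92, 75, 54]
Insert 27:
  append 27 at index 7 → [2, 24, 6, 65, 92, 75, 54, 27]
  27 < parent 65 at index 3, swap → [2, 24, 6, 27, 92, 75, 54, 65]
Insert 5:
  append 5 at index 8 → [2, 24, 6, 27, 92, 75, 54, 65, 5]
  5 < parent 27 at index 3, swap → [2, 24, 6, 5, 92, 75, 54, 65, 27]
  5 < parent 24 at index 1, swap → [2, 5, 6, 24, 92, 75, 54, 65, 27]
resulting array: [2, 5, 6, 24, 92, 75, 54, 65, 27]

6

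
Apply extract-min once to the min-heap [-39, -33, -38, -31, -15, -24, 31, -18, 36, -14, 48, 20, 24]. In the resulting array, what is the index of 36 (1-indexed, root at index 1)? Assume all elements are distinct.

remove root -39; move last element 24 to root → [24, -33, -38, -31, -15, -24, 31, -18, 36, -14, 48, 20]
24 vs smaller child -38 at index 3, swap → [-38, -33, 24, -31, -15, -24, 31, -18, 36, -14, 48, 20]
24 vs smaller child -24 at index 6, swap → [-38, -33, -24, -31, -15, 24, 31, -18, 36, -14, 48, 20]
24 vs only child 20 at index 12, swap → [-38, -33, -24, -31, -15, 20, 31, -18, 36, -14, 48, 24]
resulting array: [-38, -33, -24, -31, -15, 20, 31, -18, 36, -14, 48, 24]

9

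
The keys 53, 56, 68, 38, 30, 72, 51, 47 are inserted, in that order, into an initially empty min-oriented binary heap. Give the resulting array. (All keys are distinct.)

Insert 53:
  append 53 at index 0 → [53] (no swap needed)
Insert 56:
  append 56 at index 1 → [53, 56] (no swap needed)
Insert 68:
  append 68 at index 2 → [53, 56, 68] (no swap needed)
Insert 38:
  append 38 at index 3 → [53, 56, 68, 38]
  38 < parent 56 at index 1, swap → [53, 38, 68, 56]
  38 < parent 53 at index 0, swap → [38, 53, 68, 56]
Insert 30:
  append 30 at index 4 → [38, 53, 68, 56, 30]
  30 < parent 53 at index 1, swap → [38, 30, 68, 56, 53]
  30 < parent 38 at index 0, swap → [30, 38, 68, 56, 53]
Insert 72:
  append 72 at index 5 → [30, 38, 68, 56, 53, 72] (no swap needed)
Insert 51:
  append 51 at index 6 → [30, 38, 68, 56, 53, 72, 51]
  51 < parent 68 at index 2, swap → [30, 38, 51, 56, 53, 72, 68]
Insert 47:
  append 47 at index 7 → [30, 38, 51, 56, 53, 72, 68, 47]
  47 < parent 56 at index 3, swap → [30, 38, 51, 47, 53, 72, 68, 56]

[30, 38, 51, 47, 53, 72, 68, 56]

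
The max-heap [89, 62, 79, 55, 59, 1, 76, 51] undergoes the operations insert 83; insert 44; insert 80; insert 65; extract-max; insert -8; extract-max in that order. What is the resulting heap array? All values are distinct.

insert 83:
  append 83 at index 8 → [89, 62, 79, 55, 59, 1, 76, 51, 83]
  83 > parent 55 at index 3, swap → [89, 62, 79, 83, 59, 1, 76, 51, 55]
  83 > parent 62 at index 1, swap → [89, 83, 79, 62, 59, 1, 76, 51, 55]
insert 44:
  append 44 at index 9 → [89, 83, 79, 62, 59, 1, 76, 51, 55, 44] (no swap needed)
insert 80:
  append 80 at index 10 → [89, 83, 79, 62, 59, 1, 76, 51, 55, 44, 80]
  80 > parent 59 at index 4, swap → [89, 83, 79, 62, 80, 1, 76, 51, 55, 44, 59]
insert 65:
  append 65 at index 11 → [89, 83, 79, 62, 80, 1, 76, 51, 55, 44, 59, 65]
  65 > parent 1 at index 5, swap → [89, 83, 79, 62, 80, 65, 76, 51, 55, 44, 59, 1]
extract-max → returns 89:
  remove root 89; move last element 1 to root → [1, 83, 79, 62, 80, 65, 76, 51, 55, 44, 59]
  1 vs larger child 83 at index 1, swap → [83, 1, 79, 62, 80, 65, 76, 51, 55, 44, 59]
  1 vs larger child 80 at index 4, swap → [83, 80, 79, 62, 1, 65, 76, 51, 55, 44, 59]
  1 vs larger child 59 at index 10, swap → [83, 80, 79, 62, 59, 65, 76, 51, 55, 44, 1]
insert -8:
  append -8 at index 11 → [83, 80, 79, 62, 59, 65, 76, 51, 55, 44, 1, -8] (no swap needed)
extract-max → returns 83:
  remove root 83; move last element -8 to root → [-8, 80, 79, 62, 59, 65, 76, 51, 55, 44, 1]
  -8 vs larger child 80 at index 1, swap → [80, -8, 79, 62, 59, 65, 76, 51, 55, 44, 1]
  -8 vs larger child 62 at index 3, swap → [80, 62, 79, -8, 59, 65, 76, 51, 55, 44, 1]
  -8 vs larger child 55 at index 8, swap → [80, 62, 79, 55, 59, 65, 76, 51, -8, 44, 1]

[80, 62, 79, 55, 59, 65, 76, 51, -8, 44, 1]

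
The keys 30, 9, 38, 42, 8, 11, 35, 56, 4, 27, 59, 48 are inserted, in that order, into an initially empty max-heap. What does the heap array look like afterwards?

[59, 56, 48, 38, 42, 35, 30, 9, 4, 8, 27, 11]

Insert 30:
  append 30 at index 0 → [30] (no swap needed)
Insert 9:
  append 9 at index 1 → [30, 9] (no swap needed)
Insert 38:
  append 38 at index 2 → [30, 9, 38]
  38 > parent 30 at index 0, swap → [38, 9, 30]
Insert 42:
  append 42 at index 3 → [38, 9, 30, 42]
  42 > parent 9 at index 1, swap → [38, 42, 30, 9]
  42 > parent 38 at index 0, swap → [42, 38, 30, 9]
Insert 8:
  append 8 at index 4 → [42, 38, 30, 9, 8] (no swap needed)
Insert 11:
  append 11 at index 5 → [42, 38, 30, 9, 8, 11] (no swap needed)
Insert 35:
  append 35 at index 6 → [42, 38, 30, 9, 8, 11, 35]
  35 > parent 30 at index 2, swap → [42, 38, 35, 9, 8, 11, 30]
Insert 56:
  append 56 at index 7 → [42, 38, 35, 9, 8, 11, 30, 56]
  56 > parent 9 at index 3, swap → [42, 38, 35, 56, 8, 11, 30, 9]
  56 > parent 38 at index 1, swap → [42, 56, 35, 38, 8, 11, 30, 9]
  56 > parent 42 at index 0, swap → [56, 42, 35, 38, 8, 11, 30, 9]
Insert 4:
  append 4 at index 8 → [56, 42, 35, 38, 8, 11, 30, 9, 4] (no swap needed)
Insert 27:
  append 27 at index 9 → [56, 42, 35, 38, 8, 11, 30, 9, 4, 27]
  27 > parent 8 at index 4, swap → [56, 42, 35, 38, 27, 11, 30, 9, 4, 8]
Insert 59:
  append 59 at index 10 → [56, 42, 35, 38, 27, 11, 30, 9, 4, 8, 59]
  59 > parent 27 at index 4, swap → [56, 42, 35, 38, 59, 11, 30, 9, 4, 8, 27]
  59 > parent 42 at index 1, swap → [56, 59, 35, 38, 42, 11, 30, 9, 4, 8, 27]
  59 > parent 56 at index 0, swap → [59, 56, 35, 38, 42, 11, 30, 9, 4, 8, 27]
Insert 48:
  append 48 at index 11 → [59, 56, 35, 38, 42, 11, 30, 9, 4, 8, 27, 48]
  48 > parent 11 at index 5, swap → [59, 56, 35, 38, 42, 48, 30, 9, 4, 8, 27, 11]
  48 > parent 35 at index 2, swap → [59, 56, 48, 38, 42, 35, 30, 9, 4, 8, 27, 11]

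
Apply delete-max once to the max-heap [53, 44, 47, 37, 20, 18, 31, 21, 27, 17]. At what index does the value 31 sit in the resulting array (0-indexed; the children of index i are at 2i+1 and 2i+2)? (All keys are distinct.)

2

remove root 53; move last element 17 to root → [17, 44, 47, 37, 20, 18, 31, 21, 27]
17 vs larger child 47 at index 2, swap → [47, 44, 17, 37, 20, 18, 31, 21, 27]
17 vs larger child 31 at index 6, swap → [47, 44, 31, 37, 20, 18, 17, 21, 27]
resulting array: [47, 44, 31, 37, 20, 18, 17, 21, 27]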